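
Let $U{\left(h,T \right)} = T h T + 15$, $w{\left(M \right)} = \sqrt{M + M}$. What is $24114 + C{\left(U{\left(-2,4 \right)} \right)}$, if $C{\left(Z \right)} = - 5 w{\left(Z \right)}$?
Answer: $24114 - 5 i \sqrt{34} \approx 24114.0 - 29.155 i$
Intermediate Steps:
$w{\left(M \right)} = \sqrt{2} \sqrt{M}$ ($w{\left(M \right)} = \sqrt{2 M} = \sqrt{2} \sqrt{M}$)
$U{\left(h,T \right)} = 15 + h T^{2}$ ($U{\left(h,T \right)} = h T^{2} + 15 = 15 + h T^{2}$)
$C{\left(Z \right)} = - 5 \sqrt{2} \sqrt{Z}$
$24114 + C{\left(U{\left(-2,4 \right)} \right)} = 24114 - 5 \sqrt{2} \sqrt{15 - 2 \cdot 4^{2}} = 24114 - 5 \sqrt{2} \sqrt{15 - 32} = 24114 - 5 \sqrt{2} \sqrt{-17} = 24114 - 5 \sqrt{2} i \sqrt{17} = 24114 - 5 i \sqrt{34}$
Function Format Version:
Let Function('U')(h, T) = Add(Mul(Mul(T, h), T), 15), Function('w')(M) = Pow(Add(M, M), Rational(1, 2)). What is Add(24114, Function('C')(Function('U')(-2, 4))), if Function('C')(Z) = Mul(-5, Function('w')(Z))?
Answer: Add(24114, Mul(-5, I, Pow(34, Rational(1, 2)))) ≈ Add(24114., Mul(-29.155, I))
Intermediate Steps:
Function('w')(M) = Mul(Pow(2, Rational(1, 2)), Pow(M, Rational(1, 2))) (Function('w')(M) = Pow(Mul(2, M), Rational(1, 2)) = Mul(Pow(2, Rational(1, 2)), Pow(M, Rational(1, 2))))
Function('U')(h, T) = Add(15, Mul(h, Pow(T, 2))) (Function('U')(h, T) = Add(Mul(h, Pow(T, 2)), 15) = Add(15, Mul(h, Pow(T, 2))))
Function('C')(Z) = Mul(-5, Pow(2, Rational(1, 2)), Pow(Z, Rational(1, 2))) (Function('C')(Z) = Mul(-5, Mul(Pow(2, Rational(1, 2)), Pow(Z, Rational(1, 2)))) = Mul(-5, Pow(2, Rational(1, 2)), Pow(Z, Rational(1, 2))))
Add(24114, Function('C')(Function('U')(-2, 4))) = Add(24114, Mul(-5, Pow(2, Rational(1, 2)), Pow(Add(15, Mul(-2, Pow(4, 2))), Rational(1, 2)))) = Add(24114, Mul(-5, Pow(2, Rational(1, 2)), Pow(Add(15, Mul(-2, 16)), Rational(1, 2)))) = Add(24114, Mul(-5, Pow(2, Rational(1, 2)), Pow(Add(15, -32), Rational(1, 2)))) = Add(24114, Mul(-5, Pow(2, Rational(1, 2)), Pow(-17, Rational(1, 2)))) = Add(24114, Mul(-5, Pow(2, Rational(1, 2)), Mul(I, Pow(17, Rational(1, 2))))) = Add(24114, Mul(-5, I, Pow(34, Rational(1, 2))))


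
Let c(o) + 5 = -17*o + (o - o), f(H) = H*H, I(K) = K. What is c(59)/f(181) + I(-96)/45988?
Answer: -12375240/376653217 ≈ -0.032856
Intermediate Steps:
f(H) = H²
c(o) = -5 - 17*o (c(o) = -5 + (-17*o + (o - o)) = -5 + (-17*o + 0) = -5 - 17*o)
c(59)/f(181) + I(-96)/45988 = (-5 - 17*59)/(181²) - 96/45988 = (-5 - 1003)/32761 - 96*1/45988 = -1008*1/32761 - 24/11497 = -1008/32761 - 24/11497 = -12375240/376653217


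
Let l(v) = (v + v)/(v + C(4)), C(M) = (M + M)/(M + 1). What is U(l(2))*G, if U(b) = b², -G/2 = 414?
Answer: -9200/9 ≈ -1022.2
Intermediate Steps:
G = -828 (G = -2*414 = -828)
C(M) = 2*M/(1 + M) (C(M) = (2*M)/(1 + M) = 2*M/(1 + M))
l(v) = 2*v/(8/5 + v) (l(v) = (v + v)/(v + 2*4/(1 + 4)) = (2*v)/(v + 2*4/5) = (2*v)/(v + 2*4*(⅕)) = (2*v)/(v + 8/5) = (2*v)/(8/5 + v) = 2*v/(8/5 + v))
U(l(2))*G = (10*2/(8 + 5*2))²*(-828) = (10*2/(8 + 10))²*(-828) = (10*2/18)²*(-828) = (10*2*(1/18))²*(-828) = (10/9)²*(-828) = (100/81)*(-828) = -9200/9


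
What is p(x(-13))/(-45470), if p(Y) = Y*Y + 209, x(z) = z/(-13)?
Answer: -21/4547 ≈ -0.0046184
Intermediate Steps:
x(z) = -z/13 (x(z) = z*(-1/13) = -z/13)
p(Y) = 209 + Y² (p(Y) = Y² + 209 = 209 + Y²)
p(x(-13))/(-45470) = (209 + (-1/13*(-13))²)/(-45470) = (209 + 1²)*(-1/45470) = (209 + 1)*(-1/45470) = 210*(-1/45470) = -21/4547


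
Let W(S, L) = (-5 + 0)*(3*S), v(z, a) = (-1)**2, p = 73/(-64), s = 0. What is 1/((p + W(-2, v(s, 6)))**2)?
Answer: 4096/3411409 ≈ 0.0012007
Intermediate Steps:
p = -73/64 (p = 73*(-1/64) = -73/64 ≈ -1.1406)
v(z, a) = 1
W(S, L) = -15*S
1/((p + W(-2, v(s, 6)))**2) = 1/((-73/64 - 15*(-2))**2) = 1/((-73/64 + 30)**2) = 1/((1847/64)**2) = 1/(3411409/4096) = 4096/3411409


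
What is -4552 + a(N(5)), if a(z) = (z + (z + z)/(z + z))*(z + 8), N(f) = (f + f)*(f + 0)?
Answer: -1594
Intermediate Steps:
N(f) = 2*f² (N(f) = (2*f)*f = 2*f²)
a(z) = (1 + z)*(8 + z) (a(z) = (z + (2*z)/((2*z)))*(8 + z) = (z + (2*z)*(1/(2*z)))*(8 + z) = (z + 1)*(8 + z) = (1 + z)*(8 + z))
-4552 + a(N(5)) = -4552 + (8 + (2*5²)² + 9*(2*5²)) = -4552 + (8 + (2*25)² + 9*(2*25)) = -4552 + (8 + 50² + 9*50) = -4552 + (8 + 2500 + 450) = -4552 + 2958 = -1594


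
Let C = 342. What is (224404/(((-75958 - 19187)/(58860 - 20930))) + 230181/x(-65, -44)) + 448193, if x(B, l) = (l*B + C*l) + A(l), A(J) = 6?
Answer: 83154043246997/231811278 ≈ 3.5871e+5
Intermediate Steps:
x(B, l) = 6 + 342*l + B*l (x(B, l) = (l*B + 342*l) + 6 = (B*l + 342*l) + 6 = (342*l + B*l) + 6 = 6 + 342*l + B*l)
(224404/(((-75958 - 19187)/(58860 - 20930))) + 230181/x(-65, -44)) + 448193 = (224404/(((-75958 - 19187)/(58860 - 20930))) + 230181/(6 + 342*(-44) - 65*(-44))) + 448193 = (224404/((-95145/37930)) + 230181/(6 - 15048 + 2860)) + 448193 = (224404/((-95145*1/37930)) + 230181/(-12182)) + 448193 = (224404/(-19029/7586) + 230181*(-1/12182)) + 448193 = (224404*(-7586/19029) - 230181/12182) + 448193 = (-1702328744/19029 - 230181/12182) + 448193 = -20742148873657/231811278 + 448193 = 83154043246997/231811278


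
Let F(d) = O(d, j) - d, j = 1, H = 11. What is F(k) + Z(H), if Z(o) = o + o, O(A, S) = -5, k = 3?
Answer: 14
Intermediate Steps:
F(d) = -5 - d
Z(o) = 2*o
F(k) + Z(H) = (-5 - 1*3) + 2*11 = (-5 - 3) + 22 = -8 + 22 = 14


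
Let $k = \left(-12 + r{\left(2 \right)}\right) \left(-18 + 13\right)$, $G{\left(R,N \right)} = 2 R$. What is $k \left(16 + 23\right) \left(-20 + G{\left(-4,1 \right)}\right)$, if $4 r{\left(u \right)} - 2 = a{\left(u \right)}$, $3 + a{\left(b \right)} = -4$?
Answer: $-72345$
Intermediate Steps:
$a{\left(b \right)} = -7$ ($a{\left(b \right)} = -3 - 4 = -7$)
$r{\left(u \right)} = - \frac{5}{4}$ ($r{\left(u \right)} = \frac{1}{2} + \frac{1}{4} \left(-7\right) = \frac{1}{2} - \frac{7}{4} = - \frac{5}{4}$)
$k = \frac{265}{4}$ ($k = \left(-12 - \frac{5}{4}\right) \left(-18 + 13\right) = \left(- \frac{53}{4}\right) \left(-5\right) = \frac{265}{4} \approx 66.25$)
$k \left(16 + 23\right) \left(-20 + G{\left(-4,1 \right)}\right) = \frac{265 \left(16 + 23\right)}{4} \left(-20 + 2 \left(-4\right)\right) = \frac{265}{4} \cdot 39 \left(-20 - 8\right) = \frac{10335}{4} \left(-28\right) = -72345$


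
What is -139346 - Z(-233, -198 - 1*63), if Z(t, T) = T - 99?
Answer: -138986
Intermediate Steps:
Z(t, T) = -99 + T
-139346 - Z(-233, -198 - 1*63) = -139346 - (-99 + (-198 - 1*63)) = -139346 - (-99 + (-198 - 63)) = -139346 - (-99 - 261) = -139346 - 1*(-360) = -139346 + 360 = -138986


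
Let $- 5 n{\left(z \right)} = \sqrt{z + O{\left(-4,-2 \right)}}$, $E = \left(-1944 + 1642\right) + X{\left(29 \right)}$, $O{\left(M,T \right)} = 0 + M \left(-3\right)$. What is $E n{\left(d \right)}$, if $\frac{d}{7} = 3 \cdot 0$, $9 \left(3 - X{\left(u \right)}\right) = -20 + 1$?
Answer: $\frac{5344 \sqrt{3}}{45} \approx 205.69$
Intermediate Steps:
$X{\left(u \right)} = \frac{46}{9}$ ($X{\left(u \right)} = 3 - \frac{-20 + 1}{9} = 3 - - \frac{19}{9} = 3 + \frac{19}{9} = \frac{46}{9}$)
$O{\left(M,T \right)} = - 3 M$ ($O{\left(M,T \right)} = 0 - 3 M = - 3 M$)
$E = - \frac{2672}{9}$ ($E = \left(-1944 + 1642\right) + \frac{46}{9} = -302 + \frac{46}{9} = - \frac{2672}{9} \approx -296.89$)
$d = 0$ ($d = 7 \cdot 3 \cdot 0 = 7 \cdot 0 = 0$)
$n{\left(z \right)} = - \frac{\sqrt{12 + z}}{5}$ ($n{\left(z \right)} = - \frac{\sqrt{z - -12}}{5} = - \frac{\sqrt{z + 12}}{5} = - \frac{\sqrt{12 + z}}{5}$)
$E n{\left(d \right)} = - \frac{2672 \left(- \frac{\sqrt{12 + 0}}{5}\right)}{9} = - \frac{2672 \left(- \frac{\sqrt{12}}{5}\right)}{9} = - \frac{2672 \left(- \frac{2 \sqrt{3}}{5}\right)}{9} = \frac{5344 \sqrt{3}}{45}$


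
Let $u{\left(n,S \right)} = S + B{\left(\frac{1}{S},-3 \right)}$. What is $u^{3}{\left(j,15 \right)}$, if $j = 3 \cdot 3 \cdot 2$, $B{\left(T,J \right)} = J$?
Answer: $1728$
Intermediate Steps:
$j = 18$ ($j = 9 \cdot 2 = 18$)
$u{\left(n,S \right)} = -3 + S$ ($u{\left(n,S \right)} = S - 3 = -3 + S$)
$u^{3}{\left(j,15 \right)} = \left(-3 + 15\right)^{3} = 12^{3} = 1728$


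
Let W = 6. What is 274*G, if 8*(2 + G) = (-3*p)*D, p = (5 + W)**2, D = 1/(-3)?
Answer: 14385/4 ≈ 3596.3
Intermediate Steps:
D = -1/3 ≈ -0.33333
p = 121 (p = (5 + 6)**2 = 11**2 = 121)
G = 105/8 (G = -2 + (-3*121*(-1/3))/8 = -2 + (-363*(-1/3))/8 = -2 + (1/8)*121 = -2 + 121/8 = 105/8 ≈ 13.125)
274*G = 274*(105/8) = 14385/4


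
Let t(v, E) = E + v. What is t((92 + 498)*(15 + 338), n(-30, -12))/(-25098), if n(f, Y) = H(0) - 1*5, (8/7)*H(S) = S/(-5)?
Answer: -208265/25098 ≈ -8.2981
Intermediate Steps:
H(S) = -7*S/40 (H(S) = 7*(S/(-5))/8 = 7*(S*(-1/5))/8 = 7*(-S/5)/8 = -7*S/40)
n(f, Y) = -5 (n(f, Y) = -7/40*0 - 1*5 = 0 - 5 = -5)
t((92 + 498)*(15 + 338), n(-30, -12))/(-25098) = (-5 + (92 + 498)*(15 + 338))/(-25098) = (-5 + 590*353)*(-1/25098) = (-5 + 208270)*(-1/25098) = 208265*(-1/25098) = -208265/25098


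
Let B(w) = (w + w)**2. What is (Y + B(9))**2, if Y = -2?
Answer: 103684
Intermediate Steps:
B(w) = 4*w**2 (B(w) = (2*w)**2 = 4*w**2)
(Y + B(9))**2 = (-2 + 4*9**2)**2 = (-2 + 4*81)**2 = (-2 + 324)**2 = 322**2 = 103684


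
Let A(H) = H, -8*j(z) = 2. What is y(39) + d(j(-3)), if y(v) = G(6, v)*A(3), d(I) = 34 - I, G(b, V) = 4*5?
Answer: 377/4 ≈ 94.250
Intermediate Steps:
G(b, V) = 20
j(z) = -1/4 (j(z) = -1/8*2 = -1/4)
y(v) = 60 (y(v) = 20*3 = 60)
y(39) + d(j(-3)) = 60 + (34 - 1*(-1/4)) = 60 + (34 + 1/4) = 60 + 137/4 = 377/4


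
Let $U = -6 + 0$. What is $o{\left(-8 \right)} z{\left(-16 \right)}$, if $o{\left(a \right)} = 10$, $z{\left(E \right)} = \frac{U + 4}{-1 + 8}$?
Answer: $- \frac{20}{7} \approx -2.8571$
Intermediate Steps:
$U = -6$
$z{\left(E \right)} = - \frac{2}{7}$ ($z{\left(E \right)} = \frac{-6 + 4}{-1 + 8} = - \frac{2}{7}$)
$o{\left(-8 \right)} z{\left(-16 \right)} = 10 \left(- \frac{2}{7}\right) = - \frac{20}{7}$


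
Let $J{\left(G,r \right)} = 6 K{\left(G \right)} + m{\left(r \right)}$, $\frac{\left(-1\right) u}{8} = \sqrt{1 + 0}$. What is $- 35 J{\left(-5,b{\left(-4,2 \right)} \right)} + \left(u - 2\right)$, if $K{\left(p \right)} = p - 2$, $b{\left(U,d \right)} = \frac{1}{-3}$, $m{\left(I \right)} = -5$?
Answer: $1635$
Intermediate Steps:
$u = -8$ ($u = - 8 \sqrt{1 + 0} = - 8 \sqrt{1} = \left(-8\right) 1 = -8$)
$b{\left(U,d \right)} = - \frac{1}{3}$
$K{\left(p \right)} = -2 + p$
$J{\left(G,r \right)} = -17 + 6 G$ ($J{\left(G,r \right)} = 6 \left(-2 + G\right) - 5 = \left(-12 + 6 G\right) - 5 = -17 + 6 G$)
$- 35 J{\left(-5,b{\left(-4,2 \right)} \right)} + \left(u - 2\right) = - 35 \left(-17 + 6 \left(-5\right)\right) - 10 = - 35 \left(-17 - 30\right) - 10 = \left(-35\right) \left(-47\right) - 10 = 1645 - 10 = 1635$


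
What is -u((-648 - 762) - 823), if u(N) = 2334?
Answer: -2334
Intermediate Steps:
-u((-648 - 762) - 823) = -1*2334 = -2334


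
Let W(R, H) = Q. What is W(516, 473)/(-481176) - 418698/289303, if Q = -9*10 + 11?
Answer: -28777796273/19886522904 ≈ -1.4471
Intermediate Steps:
Q = -79 (Q = -90 + 11 = -79)
W(R, H) = -79
W(516, 473)/(-481176) - 418698/289303 = -79/(-481176) - 418698/289303 = -79*(-1/481176) - 418698*1/289303 = 79/481176 - 59814/41329 = -28777796273/19886522904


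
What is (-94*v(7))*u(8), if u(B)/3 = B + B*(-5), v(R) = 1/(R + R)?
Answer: 4512/7 ≈ 644.57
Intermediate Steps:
v(R) = 1/(2*R)
u(B) = -12*B (u(B) = 3*(B + B*(-5)) = 3*(B - 5*B) = 3*(-4*B) = -12*B)
(-94*v(7))*u(8) = (-47/7)*(-12*8) = -47/7*(-96) = 4512/7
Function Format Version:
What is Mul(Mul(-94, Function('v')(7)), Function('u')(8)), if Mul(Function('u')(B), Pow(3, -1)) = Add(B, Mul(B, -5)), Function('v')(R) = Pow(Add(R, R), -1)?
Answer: Rational(4512, 7) ≈ 644.57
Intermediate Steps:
Function('v')(R) = Mul(Rational(1, 2), Pow(R, -1)) (Function('v')(R) = Pow(Mul(2, R), -1) = Mul(Rational(1, 2), Pow(R, -1)))
Function('u')(B) = Mul(-12, B) (Function('u')(B) = Mul(3, Add(B, Mul(B, -5))) = Mul(3, Add(B, Mul(-5, B))) = Mul(3, Mul(-4, B)) = Mul(-12, B))
Mul(Mul(-94, Function('v')(7)), Function('u')(8)) = Mul(Mul(-94, Mul(Rational(1, 2), Pow(7, -1))), Mul(-12, 8)) = Mul(Mul(-94, Mul(Rational(1, 2), Rational(1, 7))), -96) = Mul(Mul(-94, Rational(1, 14)), -96) = Mul(Rational(-47, 7), -96) = Rational(4512, 7)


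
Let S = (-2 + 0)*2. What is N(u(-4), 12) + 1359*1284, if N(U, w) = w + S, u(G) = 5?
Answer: 1744964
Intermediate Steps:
S = -4 (S = -2*2 = -4)
N(U, w) = -4 + w (N(U, w) = w - 4 = -4 + w)
N(u(-4), 12) + 1359*1284 = (-4 + 12) + 1359*1284 = 8 + 1744956 = 1744964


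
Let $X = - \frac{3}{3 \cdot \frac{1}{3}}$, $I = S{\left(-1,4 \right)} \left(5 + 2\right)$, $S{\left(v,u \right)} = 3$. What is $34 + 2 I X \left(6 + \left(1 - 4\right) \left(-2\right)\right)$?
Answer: $-1478$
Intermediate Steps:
$I = 21$ ($I = 3 \left(5 + 2\right) = 3 \cdot 7 = 21$)
$X = -3$ ($X = - \frac{3}{3 \cdot \frac{1}{3}} = - \frac{3}{1} = \left(-3\right) 1 = -3$)
$34 + 2 I X \left(6 + \left(1 - 4\right) \left(-2\right)\right) = 34 + 2 \cdot 21 \left(-3\right) \left(6 + \left(1 - 4\right) \left(-2\right)\right) = 34 + 42 \left(-3\right) \left(6 - -6\right) = 34 - 126 \left(6 + 6\right) = 34 - 1512 = -1478$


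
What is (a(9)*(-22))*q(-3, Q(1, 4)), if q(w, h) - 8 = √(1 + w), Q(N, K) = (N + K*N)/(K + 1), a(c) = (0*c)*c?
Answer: 0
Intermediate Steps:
a(c) = 0 (a(c) = 0*c = 0)
Q(N, K) = (N + K*N)/(1 + K)
q(w, h) = 8 + √(1 + w)
(a(9)*(-22))*q(-3, Q(1, 4)) = (0*(-22))*(8 + √(1 - 3)) = 0*(8 + √(-2)) = 0*(8 + I*√2) = 0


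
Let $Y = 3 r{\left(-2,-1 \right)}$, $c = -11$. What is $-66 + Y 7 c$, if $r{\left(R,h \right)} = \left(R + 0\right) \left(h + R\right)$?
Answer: $-1452$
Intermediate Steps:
$r{\left(R,h \right)} = R \left(R + h\right)$
$Y = 18$ ($Y = 3 \left(- 2 \left(-2 - 1\right)\right) = 3 \left(\left(-2\right) \left(-3\right)\right) = 3 \cdot 6 = 18$)
$-66 + Y 7 c = -66 + 18 \cdot 7 \left(-11\right) = -66 + 18 \left(-77\right) = -66 - 1386 = -1452$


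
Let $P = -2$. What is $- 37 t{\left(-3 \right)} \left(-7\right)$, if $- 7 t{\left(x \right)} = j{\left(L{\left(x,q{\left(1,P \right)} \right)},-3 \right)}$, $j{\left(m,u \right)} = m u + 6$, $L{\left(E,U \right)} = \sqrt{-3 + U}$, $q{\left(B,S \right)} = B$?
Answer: $-222 + 111 i \sqrt{2} \approx -222.0 + 156.98 i$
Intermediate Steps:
$j{\left(m,u \right)} = 6 + m u$
$t{\left(x \right)} = - \frac{6}{7} + \frac{3 i \sqrt{2}}{7}$ ($t{\left(x \right)} = - \frac{6 + \sqrt{-3 + 1} \left(-3\right)}{7} = - \frac{6 + \sqrt{-2} \left(-3\right)}{7} = - \frac{6 + i \sqrt{2} \left(-3\right)}{7} = - \frac{6 - 3 i \sqrt{2}}{7} = - \frac{6}{7} + \frac{3 i \sqrt{2}}{7}$)
$- 37 t{\left(-3 \right)} \left(-7\right) = - 37 \left(- \frac{6}{7} + \frac{3 i \sqrt{2}}{7}\right) \left(-7\right) = \left(\frac{222}{7} - \frac{111 i \sqrt{2}}{7}\right) \left(-7\right) = -222 + 111 i \sqrt{2}$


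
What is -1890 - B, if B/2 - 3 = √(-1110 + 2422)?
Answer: -1896 - 8*√82 ≈ -1968.4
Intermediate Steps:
B = 6 + 8*√82 (B = 6 + 2*√(-1110 + 2422) = 6 + 2*√1312 = 6 + 2*(4*√82) = 6 + 8*√82 ≈ 78.443)
-1890 - B = -1890 - (6 + 8*√82) = -1890 + (-6 - 8*√82) = -1896 - 8*√82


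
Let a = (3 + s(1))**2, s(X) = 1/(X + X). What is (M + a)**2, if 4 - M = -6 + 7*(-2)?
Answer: 21025/16 ≈ 1314.1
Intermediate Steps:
s(X) = 1/(2*X)
M = 24 (M = 4 - (-6 + 7*(-2)) = 4 - (-6 - 14) = 4 - 1*(-20) = 4 + 20 = 24)
a = 49/4 (a = (3 + (1/2)/1)**2 = (3 + (1/2)*1)**2 = (3 + 1/2)**2 = (7/2)**2 = 49/4 ≈ 12.250)
(M + a)**2 = (24 + 49/4)**2 = (145/4)**2 = 21025/16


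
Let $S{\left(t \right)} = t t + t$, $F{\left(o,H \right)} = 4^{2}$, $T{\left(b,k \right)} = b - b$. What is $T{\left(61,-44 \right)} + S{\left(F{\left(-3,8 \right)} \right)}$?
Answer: $272$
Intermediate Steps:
$T{\left(b,k \right)} = 0$
$F{\left(o,H \right)} = 16$
$S{\left(t \right)} = t + t^{2}$ ($S{\left(t \right)} = t^{2} + t = t + t^{2}$)
$T{\left(61,-44 \right)} + S{\left(F{\left(-3,8 \right)} \right)} = 0 + 16 \left(1 + 16\right) = 0 + 16 \cdot 17 = 0 + 272 = 272$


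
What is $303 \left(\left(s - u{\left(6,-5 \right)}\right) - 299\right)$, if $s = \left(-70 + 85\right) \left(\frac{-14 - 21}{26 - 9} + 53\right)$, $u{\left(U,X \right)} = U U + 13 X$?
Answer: $\frac{2545200}{17} \approx 1.4972 \cdot 10^{5}$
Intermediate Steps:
$u{\left(U,X \right)} = U^{2} + 13 X$
$s = \frac{12990}{17}$ ($s = 15 \left(- \frac{35}{17} + 53\right) = 15 \cdot \frac{866}{17} = \frac{12990}{17} \approx 764.12$)
$303 \left(\left(s - u{\left(6,-5 \right)}\right) - 299\right) = 303 \left(\left(\frac{12990}{17} - \left(6^{2} + 13 \left(-5\right)\right)\right) - 299\right) = 303 \left(\left(\frac{12990}{17} - \left(36 - 65\right)\right) - 299\right) = 303 \left(\left(\frac{12990}{17} - -29\right) - 299\right) = 303 \left(\left(\frac{12990}{17} + 29\right) - 299\right) = 303 \left(\frac{13483}{17} - 299\right) = 303 \cdot \frac{8400}{17} = \frac{2545200}{17}$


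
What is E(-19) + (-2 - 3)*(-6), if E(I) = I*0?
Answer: 30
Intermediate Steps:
E(I) = 0
E(-19) + (-2 - 3)*(-6) = 0 + (-2 - 3)*(-6) = 0 - 5*(-6) = 0 + 30 = 30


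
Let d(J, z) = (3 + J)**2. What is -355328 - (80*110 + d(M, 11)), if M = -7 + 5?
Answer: -364129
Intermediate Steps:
M = -2
-355328 - (80*110 + d(M, 11)) = -355328 - (80*110 + (3 - 2)**2) = -355328 - (8800 + 1**2) = -355328 - (8800 + 1) = -355328 - 1*8801 = -355328 - 8801 = -364129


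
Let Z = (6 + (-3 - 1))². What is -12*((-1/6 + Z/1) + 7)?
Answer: -130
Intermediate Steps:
Z = 4 (Z = (6 - 4)² = 2² = 4)
-12*((-1/6 + Z/1) + 7) = -12*((-1/6 + 4/1) + 7) = -12*((-1*⅙ + 4*1) + 7) = -12*((-⅙ + 4) + 7) = -12*(23/6 + 7) = -12*65/6 = -130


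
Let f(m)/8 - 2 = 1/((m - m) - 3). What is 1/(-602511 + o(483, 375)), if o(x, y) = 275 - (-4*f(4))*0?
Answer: -1/602236 ≈ -1.6605e-6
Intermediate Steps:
f(m) = 40/3 (f(m) = 16 + 8/((m - m) - 3) = 16 + 8/(0 - 3) = 16 + 8/(-3) = 16 + 8*(-⅓) = 16 - 8/3 = 40/3)
o(x, y) = 275 (o(x, y) = 275 - (-4*40/3)*0 = 275 - (-160)*0/3 = 275 - 1*0 = 275 + 0 = 275)
1/(-602511 + o(483, 375)) = 1/(-602511 + 275) = 1/(-602236) = -1/602236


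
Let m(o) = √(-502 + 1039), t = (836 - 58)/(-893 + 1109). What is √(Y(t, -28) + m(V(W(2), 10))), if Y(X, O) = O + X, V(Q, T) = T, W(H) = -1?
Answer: √(-7905 + 324*√537)/18 ≈ 1.1067*I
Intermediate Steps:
t = 389/108 (t = 778/216 = 778*(1/216) = 389/108 ≈ 3.6019)
m(o) = √537
√(Y(t, -28) + m(V(W(2), 10))) = √((-28 + 389/108) + √537) = √(-2635/108 + √537)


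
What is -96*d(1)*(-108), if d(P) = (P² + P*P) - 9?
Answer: -72576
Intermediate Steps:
d(P) = -9 + 2*P² (d(P) = (P² + P²) - 9 = 2*P² - 9 = -9 + 2*P²)
-96*d(1)*(-108) = -96*(-9 + 2*1²)*(-108) = -96*(-9 + 2*1)*(-108) = -96*(-9 + 2)*(-108) = -96*(-7)*(-108) = 672*(-108) = -72576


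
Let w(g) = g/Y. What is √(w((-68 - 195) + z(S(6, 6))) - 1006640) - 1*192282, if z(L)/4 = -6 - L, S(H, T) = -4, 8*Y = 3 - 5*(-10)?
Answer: -192282 + 6*I*√78549074/53 ≈ -1.9228e+5 + 1003.3*I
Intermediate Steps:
Y = 53/8 (Y = (3 - 5*(-10))/8 = (3 + 50)/8 = (⅛)*53 = 53/8 ≈ 6.6250)
z(L) = -24 - 4*L (z(L) = 4*(-6 - L) = -24 - 4*L)
w(g) = 8*g/53 (w(g) = g/(53/8) = g*(8/53) = 8*g/53)
√(w((-68 - 195) + z(S(6, 6))) - 1006640) - 1*192282 = √(8*((-68 - 195) + (-24 - 4*(-4)))/53 - 1006640) - 1*192282 = √(8*(-263 + (-24 + 16))/53 - 1006640) - 192282 = √(8*(-263 - 8)/53 - 1006640) - 192282 = √((8/53)*(-271) - 1006640) - 192282 = √(-2168/53 - 1006640) - 192282 = √(-53354088/53) - 192282 = 6*I*√78549074/53 - 192282 = -192282 + 6*I*√78549074/53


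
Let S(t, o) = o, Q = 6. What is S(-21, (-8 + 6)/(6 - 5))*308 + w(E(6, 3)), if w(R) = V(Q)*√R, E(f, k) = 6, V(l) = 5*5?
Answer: -616 + 25*√6 ≈ -554.76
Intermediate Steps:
V(l) = 25
w(R) = 25*√R
S(-21, (-8 + 6)/(6 - 5))*308 + w(E(6, 3)) = ((-8 + 6)/(6 - 5))*308 + 25*√6 = -2/1*308 + 25*√6 = -2*1*308 + 25*√6 = -2*308 + 25*√6 = -616 + 25*√6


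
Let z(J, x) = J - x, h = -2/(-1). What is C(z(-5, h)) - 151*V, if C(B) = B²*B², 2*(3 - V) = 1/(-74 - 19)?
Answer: 362177/186 ≈ 1947.2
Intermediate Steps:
h = 2 (h = -2*(-1) = 2)
V = 559/186 (V = 3 - 1/(2*(-74 - 19)) = 3 - ½/(-93) = 3 - ½*(-1/93) = 3 + 1/186 = 559/186 ≈ 3.0054)
C(B) = B⁴
C(z(-5, h)) - 151*V = (-5 - 1*2)⁴ - 151*559/186 = (-5 - 2)⁴ - 84409/186 = (-7)⁴ - 84409/186 = 2401 - 84409/186 = 362177/186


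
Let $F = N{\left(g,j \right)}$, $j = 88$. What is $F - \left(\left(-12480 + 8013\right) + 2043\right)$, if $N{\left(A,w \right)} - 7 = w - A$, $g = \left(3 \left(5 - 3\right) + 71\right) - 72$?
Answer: $2514$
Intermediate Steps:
$g = 5$ ($g = \left(3 \cdot 2 + 71\right) - 72 = \left(6 + 71\right) - 72 = 77 - 72 = 5$)
$N{\left(A,w \right)} = 7 + w - A$ ($N{\left(A,w \right)} = 7 - \left(A - w\right) = 7 + w - A$)
$F = 90$ ($F = 7 + 88 - 5 = 90$)
$F - \left(\left(-12480 + 8013\right) + 2043\right) = 90 - \left(\left(-12480 + 8013\right) + 2043\right) = 90 - \left(-4467 + 2043\right) = 90 - -2424 = 90 + 2424 = 2514$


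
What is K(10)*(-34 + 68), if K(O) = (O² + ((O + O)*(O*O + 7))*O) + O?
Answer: 731340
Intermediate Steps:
K(O) = O + O² + 2*O²*(7 + O²) (K(O) = (O² + ((2*O)*(O² + 7))*O) + O = (O² + ((2*O)*(7 + O²))*O) + O = (O² + (2*O*(7 + O²))*O) + O = (O² + 2*O²*(7 + O²)) + O = O + O² + 2*O²*(7 + O²))
K(10)*(-34 + 68) = (10*(1 + 2*10³ + 15*10))*(-34 + 68) = (10*(1 + 2*1000 + 150))*34 = (10*(1 + 2000 + 150))*34 = (10*2151)*34 = 21510*34 = 731340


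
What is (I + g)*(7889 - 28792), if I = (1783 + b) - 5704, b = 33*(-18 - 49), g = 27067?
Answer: -437604305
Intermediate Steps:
b = -2211 (b = 33*(-67) = -2211)
I = -6132 (I = (1783 - 2211) - 5704 = -428 - 5704 = -6132)
(I + g)*(7889 - 28792) = (-6132 + 27067)*(7889 - 28792) = 20935*(-20903) = -437604305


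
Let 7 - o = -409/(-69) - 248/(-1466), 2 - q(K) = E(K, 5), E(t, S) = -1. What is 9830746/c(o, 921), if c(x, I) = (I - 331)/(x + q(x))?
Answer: 970378191541/14920215 ≈ 65038.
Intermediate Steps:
q(K) = 3 (q(K) = 2 - 1*(-1) = 2 + 1 = 3)
o = 45686/50577 (o = 7 - (-409/(-69) - 248/(-1466)) = 7 - (-409*(-1/69) - 248*(-1/1466)) = 7 - (409/69 + 124/733) = 7 - 1*308353/50577 = 7 - 308353/50577 = 45686/50577 ≈ 0.90330)
c(x, I) = (-331 + I)/(3 + x) (c(x, I) = (I - 331)/(x + 3) = (-331 + I)/(3 + x))
9830746/c(o, 921) = 9830746/(((-331 + 921)/(3 + 45686/50577))) = 9830746/((590/(197417/50577))) = 9830746/(((50577/197417)*590)) = 9830746/(29840430/197417) = 9830746*(197417/29840430) = 970378191541/14920215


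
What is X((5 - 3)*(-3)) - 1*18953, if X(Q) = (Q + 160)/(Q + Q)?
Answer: -113795/6 ≈ -18966.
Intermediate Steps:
X(Q) = (160 + Q)/(2*Q) (X(Q) = (160 + Q)/((2*Q)) = (160 + Q)*(1/(2*Q)) = (160 + Q)/(2*Q))
X((5 - 3)*(-3)) - 1*18953 = (160 + (5 - 3)*(-3))/(2*(((5 - 3)*(-3)))) - 1*18953 = (160 + 2*(-3))/(2*((2*(-3)))) - 18953 = (1/2)*(160 - 6)/(-6) - 18953 = (1/2)*(-1/6)*154 - 18953 = -77/6 - 18953 = -113795/6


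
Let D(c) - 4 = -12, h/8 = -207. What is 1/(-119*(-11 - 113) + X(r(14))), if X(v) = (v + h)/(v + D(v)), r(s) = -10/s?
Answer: 61/911713 ≈ 6.6907e-5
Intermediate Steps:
h = -1656 (h = 8*(-207) = -1656)
D(c) = -8 (D(c) = 4 - 12 = -8)
X(v) = (-1656 + v)/(-8 + v) (X(v) = (v - 1656)/(v - 8) = (-1656 + v)/(-8 + v))
1/(-119*(-11 - 113) + X(r(14))) = 1/(-119*(-11 - 113) + (-1656 - 10/14)/(-8 - 10/14)) = 1/(-119*(-124) + (-1656 - 10*1/14)/(-8 - 10*1/14)) = 1/(14756 + (-1656 - 5/7)/(-8 - 5/7)) = 1/(14756 - 11597/7/(-61/7)) = 1/(14756 - 7/61*(-11597/7)) = 1/(14756 + 11597/61) = 1/(911713/61) = 61/911713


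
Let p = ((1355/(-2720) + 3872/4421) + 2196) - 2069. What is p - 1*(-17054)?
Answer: 41321625621/2405024 ≈ 17181.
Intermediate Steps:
p = 306346325/2405024 (p = ((1355*(-1/2720) + 3872*(1/4421)) + 2196) - 2069 = ((-271/544 + 3872/4421) + 2196) - 2069 = (908277/2405024 + 2196) - 2069 = 5282340981/2405024 - 2069 = 306346325/2405024 ≈ 127.38)
p - 1*(-17054) = 306346325/2405024 - 1*(-17054) = 306346325/2405024 + 17054 = 41321625621/2405024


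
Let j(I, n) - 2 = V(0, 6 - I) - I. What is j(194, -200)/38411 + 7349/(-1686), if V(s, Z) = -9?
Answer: -282621325/64760946 ≈ -4.3641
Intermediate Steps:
j(I, n) = -7 - I (j(I, n) = 2 + (-9 - I) = -7 - I)
j(194, -200)/38411 + 7349/(-1686) = (-7 - 1*194)/38411 + 7349/(-1686) = (-7 - 194)*(1/38411) + 7349*(-1/1686) = -201*1/38411 - 7349/1686 = -201/38411 - 7349/1686 = -282621325/64760946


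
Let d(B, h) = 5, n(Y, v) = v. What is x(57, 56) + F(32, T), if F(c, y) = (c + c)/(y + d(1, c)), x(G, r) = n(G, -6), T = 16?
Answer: -62/21 ≈ -2.9524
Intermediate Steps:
x(G, r) = -6
F(c, y) = 2*c/(5 + y) (F(c, y) = (c + c)/(y + 5) = (2*c)/(5 + y) = 2*c/(5 + y))
x(57, 56) + F(32, T) = -6 + 2*32/(5 + 16) = -6 + 2*32/21 = -6 + 2*32*(1/21) = -6 + 64/21 = -62/21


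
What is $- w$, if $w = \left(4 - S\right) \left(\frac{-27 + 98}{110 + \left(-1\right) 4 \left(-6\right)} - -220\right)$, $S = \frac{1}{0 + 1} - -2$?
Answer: $- \frac{29551}{134} \approx -220.53$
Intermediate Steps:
$S = 3$ ($S = 1^{-1} + 2 = 1 + 2 = 3$)
$w = \frac{29551}{134}$ ($w = \left(4 - 3\right) \left(\frac{-27 + 98}{110 + \left(-1\right) 4 \left(-6\right)} - -220\right) = \left(4 - 3\right) \left(\frac{71}{110 - -24} + 220\right) = 1 \left(\frac{71}{110 + 24} + 220\right) = 1 \left(\frac{71}{134} + 220\right) = 1 \cdot \frac{29551}{134} = \frac{29551}{134} \approx 220.53$)
$- w = \left(-1\right) \frac{29551}{134} = - \frac{29551}{134}$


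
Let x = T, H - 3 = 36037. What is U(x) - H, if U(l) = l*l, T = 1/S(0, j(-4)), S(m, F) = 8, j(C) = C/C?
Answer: -2306559/64 ≈ -36040.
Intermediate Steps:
H = 36040 (H = 3 + 36037 = 36040)
j(C) = 1
T = 1/8 ≈ 0.12500
x = 1/8 ≈ 0.12500
U(l) = l**2
U(x) - H = (1/8)**2 - 1*36040 = 1/64 - 36040 = -2306559/64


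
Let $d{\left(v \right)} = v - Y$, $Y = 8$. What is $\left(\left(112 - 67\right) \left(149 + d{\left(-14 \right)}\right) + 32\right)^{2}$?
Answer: $33028009$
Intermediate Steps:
$d{\left(v \right)} = -8 + v$ ($d{\left(v \right)} = v - 8 = -8 + v$)
$\left(\left(112 - 67\right) \left(149 + d{\left(-14 \right)}\right) + 32\right)^{2} = \left(\left(112 - 67\right) \left(149 - 22\right) + 32\right)^{2} = \left(45 \left(149 - 22\right) + 32\right)^{2} = \left(45 \cdot 127 + 32\right)^{2} = \left(5715 + 32\right)^{2} = 5747^{2} = 33028009$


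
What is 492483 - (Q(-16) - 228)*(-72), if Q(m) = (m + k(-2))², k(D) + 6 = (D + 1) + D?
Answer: 521067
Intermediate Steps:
k(D) = -5 + 2*D (k(D) = -6 + ((D + 1) + D) = -6 + ((1 + D) + D) = -6 + (1 + 2*D) = -5 + 2*D)
Q(m) = (-9 + m)² (Q(m) = (m + (-5 + 2*(-2)))² = (m + (-5 - 4))² = (m - 9)² = (-9 + m)²)
492483 - (Q(-16) - 228)*(-72) = 492483 - ((-9 - 16)² - 228)*(-72) = 492483 - ((-25)² - 228)*(-72) = 492483 - (625 - 228)*(-72) = 492483 - 397*(-72) = 492483 - 1*(-28584) = 492483 + 28584 = 521067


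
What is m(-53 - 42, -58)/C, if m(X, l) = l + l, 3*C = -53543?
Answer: 348/53543 ≈ 0.0064994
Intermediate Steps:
C = -53543/3 (C = (1/3)*(-53543) = -53543/3 ≈ -17848.)
m(X, l) = 2*l
m(-53 - 42, -58)/C = (2*(-58))/(-53543/3) = -116*(-3/53543) = 348/53543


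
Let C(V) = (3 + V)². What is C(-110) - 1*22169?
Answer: -10720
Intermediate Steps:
C(-110) - 1*22169 = (3 - 110)² - 1*22169 = (-107)² - 22169 = 11449 - 22169 = -10720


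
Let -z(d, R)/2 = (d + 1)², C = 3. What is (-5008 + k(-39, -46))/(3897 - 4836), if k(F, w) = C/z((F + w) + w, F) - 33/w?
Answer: 3892661569/729978600 ≈ 5.3326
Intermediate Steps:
z(d, R) = -2*(1 + d)² (z(d, R) = -2*(d + 1)² = -2*(1 + d)²)
k(F, w) = -33/w - 3/(2*(1 + F + 2*w)²) (k(F, w) = 3/((-2*(1 + ((F + w) + w))²)) - 33/w = 3/((-2*(1 + (F + 2*w))²)) - 33/w = 3/((-2*(1 + F + 2*w)²)) - 33/w = 3*(-1/(2*(1 + F + 2*w)²)) - 33/w = -3/(2*(1 + F + 2*w)²) - 33/w = -33/w - 3/(2*(1 + F + 2*w)²))
(-5008 + k(-39, -46))/(3897 - 4836) = (-5008 + (-33/(-46) - 3/(2*(1 - 39 + 2*(-46))²)))/(3897 - 4836) = (-5008 + (-33*(-1/46) - 3/(2*(1 - 39 - 92)²)))/(-939) = (-5008 + (33/46 - 3/2/(-130)²))*(-1/939) = (-5008 + (33/46 - 3/2*1/16900))*(-1/939) = (-5008 + (33/46 - 3/33800))*(-1/939) = (-5008 + 557631/777400)*(-1/939) = -3892661569/777400*(-1/939) = 3892661569/729978600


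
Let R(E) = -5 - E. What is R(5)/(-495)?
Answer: 2/99 ≈ 0.020202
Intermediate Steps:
R(5)/(-495) = (-5 - 1*5)/(-495) = (-5 - 5)*(-1/495) = -10*(-1/495) = 2/99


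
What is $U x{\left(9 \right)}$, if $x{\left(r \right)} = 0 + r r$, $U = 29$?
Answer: $2349$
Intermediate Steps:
$x{\left(r \right)} = r^{2}$ ($x{\left(r \right)} = 0 + r^{2} = r^{2}$)
$U x{\left(9 \right)} = 29 \cdot 9^{2} = 29 \cdot 81 = 2349$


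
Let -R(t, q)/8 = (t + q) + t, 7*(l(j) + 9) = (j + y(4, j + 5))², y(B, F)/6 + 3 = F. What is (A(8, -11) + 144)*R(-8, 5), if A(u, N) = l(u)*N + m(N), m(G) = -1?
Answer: -4326960/7 ≈ -6.1814e+5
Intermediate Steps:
y(B, F) = -18 + 6*F
l(j) = -9 + (12 + 7*j)²/7 (l(j) = -9 + (j + (-18 + 6*(j + 5)))²/7 = -9 + (j + (-18 + 6*(5 + j)))²/7 = -9 + (j + (-18 + (30 + 6*j)))²/7 = -9 + (j + (12 + 6*j))²/7 = -9 + (12 + 7*j)²/7)
R(t, q) = -16*t - 8*q (R(t, q) = -8*((t + q) + t) = -8*((q + t) + t) = -8*(q + 2*t) = -16*t - 8*q)
A(u, N) = -1 + N*(-9 + (12 + 7*u)²/7) (A(u, N) = (-9 + (12 + 7*u)²/7)*N - 1 = N*(-9 + (12 + 7*u)²/7) - 1 = -1 + N*(-9 + (12 + 7*u)²/7))
(A(8, -11) + 144)*R(-8, 5) = ((-1 + (⅐)*(-11)*(-63 + (12 + 7*8)²)) + 144)*(-16*(-8) - 8*5) = ((-1 + (⅐)*(-11)*(-63 + (12 + 56)²)) + 144)*(128 - 40) = ((-1 + (⅐)*(-11)*(-63 + 68²)) + 144)*88 = ((-1 + (⅐)*(-11)*(-63 + 4624)) + 144)*88 = ((-1 + (⅐)*(-11)*4561) + 144)*88 = ((-1 - 50171/7) + 144)*88 = (-50178/7 + 144)*88 = -49170/7*88 = -4326960/7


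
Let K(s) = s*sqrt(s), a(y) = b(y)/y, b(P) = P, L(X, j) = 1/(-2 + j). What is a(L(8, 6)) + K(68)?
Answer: 1 + 136*sqrt(17) ≈ 561.74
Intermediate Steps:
a(y) = 1 (a(y) = y/y = 1)
K(s) = s**(3/2)
a(L(8, 6)) + K(68) = 1 + 68**(3/2) = 1 + 136*sqrt(17)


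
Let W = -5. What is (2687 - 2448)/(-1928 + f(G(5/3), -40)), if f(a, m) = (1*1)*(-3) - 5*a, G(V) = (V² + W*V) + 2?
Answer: -2151/17219 ≈ -0.12492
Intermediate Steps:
G(V) = 2 + V² - 5*V (G(V) = (V² - 5*V) + 2 = 2 + V² - 5*V)
f(a, m) = -3 - 5*a (f(a, m) = 1*(-3) - 5*a = -3 - 5*a)
(2687 - 2448)/(-1928 + f(G(5/3), -40)) = (2687 - 2448)/(-1928 + (-3 - 5*(2 + (5/3)² - 25/3))) = 239/(-1928 + (-3 - 5*(2 + (5*(⅓))² - 25/3))) = 239/(-1928 + (-3 - 5*(2 + (5/3)² - 5*5/3))) = 239/(-1928 + (-3 - 5*(2 + 25/9 - 25/3))) = 239/(-1928 + (-3 - 5*(-32/9))) = 239/(-1928 + (-3 + 160/9)) = 239/(-1928 + 133/9) = 239/(-17219/9) = 239*(-9/17219) = -2151/17219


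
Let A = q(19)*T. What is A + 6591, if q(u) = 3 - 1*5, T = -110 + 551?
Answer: 5709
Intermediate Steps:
T = 441
q(u) = -2 (q(u) = 3 - 5 = -2)
A = -882 (A = -2*441 = -882)
A + 6591 = -882 + 6591 = 5709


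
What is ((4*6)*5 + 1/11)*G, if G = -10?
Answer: -13210/11 ≈ -1200.9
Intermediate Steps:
((4*6)*5 + 1/11)*G = ((4*6)*5 + 1/11)*(-10) = (24*5 + 1/11)*(-10) = (120 + 1/11)*(-10) = (1321/11)*(-10) = -13210/11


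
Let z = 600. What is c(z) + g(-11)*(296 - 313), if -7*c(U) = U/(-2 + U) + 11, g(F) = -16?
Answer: 565707/2093 ≈ 270.29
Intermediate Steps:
c(U) = -11/7 - U/(7*(-2 + U)) (c(U) = -(U/(-2 + U) + 11)/7 = -(11 + U/(-2 + U))/7 = -11/7 - U/(7*(-2 + U)))
c(z) + g(-11)*(296 - 313) = 2*(11 - 6*600)/(7*(-2 + 600)) - 16*(296 - 313) = (2/7)*(11 - 3600)/598 - 16*(-17) = (2/7)*(1/598)*(-3589) + 272 = -3589/2093 + 272 = 565707/2093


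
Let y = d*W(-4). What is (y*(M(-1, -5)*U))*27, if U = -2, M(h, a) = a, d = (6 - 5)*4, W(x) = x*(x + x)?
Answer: 34560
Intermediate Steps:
W(x) = 2*x² (W(x) = x*(2*x) = 2*x²)
d = 4 (d = 1*4 = 4)
y = 128 (y = 4*(2*(-4)²) = 4*(2*16) = 4*32 = 128)
(y*(M(-1, -5)*U))*27 = (128*(-5*(-2)))*27 = (128*10)*27 = 1280*27 = 34560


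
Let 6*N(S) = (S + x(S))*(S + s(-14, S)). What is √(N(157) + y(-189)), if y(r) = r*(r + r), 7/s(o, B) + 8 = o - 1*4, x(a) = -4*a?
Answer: √39977717/26 ≈ 243.18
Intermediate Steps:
s(o, B) = 7/(-12 + o) (s(o, B) = 7/(-8 + (o - 1*4)) = 7/(-8 + (o - 4)) = 7/(-8 + (-4 + o)) = 7/(-12 + o))
y(r) = 2*r² (y(r) = r*(2*r) = 2*r²)
N(S) = -S*(-7/26 + S)/2 (N(S) = ((S - 4*S)*(S + 7/(-12 - 14)))/6 = ((-3*S)*(S + 7/(-26)))/6 = ((-3*S)*(S + 7*(-1/26)))/6 = ((-3*S)*(S - 7/26))/6 = ((-3*S)*(-7/26 + S))/6 = (-3*S*(-7/26 + S))/6 = -S*(-7/26 + S)/2)
√(N(157) + y(-189)) = √((1/52)*157*(7 - 26*157) + 2*(-189)²) = √((1/52)*157*(7 - 4082) + 2*35721) = √((1/52)*157*(-4075) + 71442) = √(-639775/52 + 71442) = √(3075209/52) = √39977717/26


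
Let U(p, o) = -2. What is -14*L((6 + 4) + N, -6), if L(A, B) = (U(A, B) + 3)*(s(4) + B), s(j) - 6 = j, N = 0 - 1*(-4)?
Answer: -56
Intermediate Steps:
N = 4 (N = 0 + 4 = 4)
s(j) = 6 + j
L(A, B) = 10 + B (L(A, B) = (-2 + 3)*((6 + 4) + B) = 1*(10 + B) = 10 + B)
-14*L((6 + 4) + N, -6) = -14*(10 - 6) = -14*4 = -56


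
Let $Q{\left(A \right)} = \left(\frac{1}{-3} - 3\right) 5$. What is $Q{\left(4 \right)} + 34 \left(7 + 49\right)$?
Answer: $\frac{5662}{3} \approx 1887.3$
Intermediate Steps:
$Q{\left(A \right)} = - \frac{50}{3}$ ($Q{\left(A \right)} = \left(- \frac{1}{3} - 3\right) 5 = \left(- \frac{10}{3}\right) 5 = - \frac{50}{3}$)
$Q{\left(4 \right)} + 34 \left(7 + 49\right) = - \frac{50}{3} + 34 \left(7 + 49\right) = - \frac{50}{3} + 34 \cdot 56 = - \frac{50}{3} + 1904 = \frac{5662}{3}$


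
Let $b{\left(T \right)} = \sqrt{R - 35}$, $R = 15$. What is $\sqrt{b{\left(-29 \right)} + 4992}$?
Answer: $\sqrt{4992 + 2 i \sqrt{5}} \approx 70.654 + 0.0316 i$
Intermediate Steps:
$b{\left(T \right)} = 2 i \sqrt{5}$ ($b{\left(T \right)} = \sqrt{15 - 35} = \sqrt{-20} = 2 i \sqrt{5}$)
$\sqrt{b{\left(-29 \right)} + 4992} = \sqrt{2 i \sqrt{5} + 4992} = \sqrt{4992 + 2 i \sqrt{5}}$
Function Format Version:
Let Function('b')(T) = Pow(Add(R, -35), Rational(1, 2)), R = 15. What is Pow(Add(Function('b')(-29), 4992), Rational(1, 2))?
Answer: Pow(Add(4992, Mul(2, I, Pow(5, Rational(1, 2)))), Rational(1, 2)) ≈ Add(70.654, Mul(0.0316, I))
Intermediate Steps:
Function('b')(T) = Mul(2, I, Pow(5, Rational(1, 2))) (Function('b')(T) = Pow(Add(15, -35), Rational(1, 2)) = Pow(-20, Rational(1, 2)) = Mul(2, I, Pow(5, Rational(1, 2))))
Pow(Add(Function('b')(-29), 4992), Rational(1, 2)) = Pow(Add(Mul(2, I, Pow(5, Rational(1, 2))), 4992), Rational(1, 2)) = Pow(Add(4992, Mul(2, I, Pow(5, Rational(1, 2)))), Rational(1, 2))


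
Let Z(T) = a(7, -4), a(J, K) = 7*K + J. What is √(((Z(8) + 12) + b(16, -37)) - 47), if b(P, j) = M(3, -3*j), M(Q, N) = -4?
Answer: 2*I*√15 ≈ 7.746*I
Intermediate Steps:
b(P, j) = -4
a(J, K) = J + 7*K
Z(T) = -21 (Z(T) = 7 + 7*(-4) = 7 - 28 = -21)
√(((Z(8) + 12) + b(16, -37)) - 47) = √(((-21 + 12) - 4) - 47) = √((-9 - 4) - 47) = √(-13 - 47) = √(-60) = 2*I*√15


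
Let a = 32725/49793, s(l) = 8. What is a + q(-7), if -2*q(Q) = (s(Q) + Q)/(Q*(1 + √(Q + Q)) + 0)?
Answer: 407179/615090 - I*√14/210 ≈ 0.66198 - 0.017817*I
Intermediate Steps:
a = 1925/2929 (a = 32725*(1/49793) = 1925/2929 ≈ 0.65722)
q(Q) = -(8 + Q)/(2*Q*(1 + √2*√Q)) (q(Q) = -(8 + Q)/(2*(Q*(1 + √(Q + Q)) + 0)) = -(8 + Q)/(2*(Q*(1 + √(2*Q)) + 0)) = -(8 + Q)/(2*(Q*(1 + √2*√Q) + 0)) = -(8 + Q)/(2*(Q*(1 + √2*√Q))) = -(8 + Q)*1/(Q*(1 + √2*√Q))/2 = -(8 + Q)/(2*Q*(1 + √2*√Q)))
a + q(-7) = 1925/2929 + (-4 - ½*(-7))/(-7 + √2*(-7)^(3/2)) = 1925/2929 + (-4 + 7/2)/(-7 + √2*(-7*I*√7)) = 1925/2929 - ½/(-7 - 7*I*√14) = 1925/2929 - 1/(2*(-7 - 7*I*√14))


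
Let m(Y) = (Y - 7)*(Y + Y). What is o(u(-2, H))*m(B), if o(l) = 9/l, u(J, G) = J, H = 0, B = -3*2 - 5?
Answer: -1782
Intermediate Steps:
B = -11 (B = -6 - 5 = -11)
m(Y) = 2*Y*(-7 + Y) (m(Y) = (-7 + Y)*(2*Y) = 2*Y*(-7 + Y))
o(u(-2, H))*m(B) = (9/(-2))*(2*(-11)*(-7 - 11)) = (9*(-½))*(2*(-11)*(-18)) = -9/2*396 = -1782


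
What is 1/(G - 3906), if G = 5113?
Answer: 1/1207 ≈ 0.00082850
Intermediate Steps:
1/(G - 3906) = 1/(5113 - 3906) = 1/1207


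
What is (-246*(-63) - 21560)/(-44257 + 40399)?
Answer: 3031/1929 ≈ 1.5713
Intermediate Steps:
(-246*(-63) - 21560)/(-44257 + 40399) = (15498 - 21560)/(-3858) = -6062*(-1/3858) = 3031/1929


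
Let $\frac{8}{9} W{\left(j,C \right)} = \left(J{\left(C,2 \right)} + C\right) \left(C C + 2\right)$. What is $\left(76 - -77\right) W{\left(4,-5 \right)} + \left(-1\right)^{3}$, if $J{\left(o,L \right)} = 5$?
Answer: $-1$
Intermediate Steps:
$W{\left(j,C \right)} = \frac{9 \left(2 + C^{2}\right) \left(5 + C\right)}{8}$ ($W{\left(j,C \right)} = \frac{9 \left(5 + C\right) \left(C C + 2\right)}{8} = \frac{9 \left(5 + C\right) \left(C^{2} + 2\right)}{8} = \frac{9 \left(5 + C\right) \left(2 + C^{2}\right)}{8} = \frac{9 \left(2 + C^{2}\right) \left(5 + C\right)}{8}$)
$\left(76 - -77\right) W{\left(4,-5 \right)} + \left(-1\right)^{3} = \left(76 - -77\right) \left(\frac{45}{4} + \frac{9}{4} \left(-5\right) + \frac{9 \left(-5\right)^{3}}{8} + \frac{45 \left(-5\right)^{2}}{8}\right) + \left(-1\right)^{3} = \left(76 + 77\right) \left(\frac{45}{4} - \frac{45}{4} + \frac{9}{8} \left(-125\right) + \frac{45}{8} \cdot 25\right) - 1 = 153 \left(\frac{45}{4} - \frac{45}{4} - \frac{1125}{8} + \frac{1125}{8}\right) - 1 = 153 \cdot 0 - 1 = 0 - 1 = -1$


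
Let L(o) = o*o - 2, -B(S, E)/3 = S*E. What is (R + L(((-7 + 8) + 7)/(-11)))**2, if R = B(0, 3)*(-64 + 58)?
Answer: 31684/14641 ≈ 2.1641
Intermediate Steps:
B(S, E) = -3*E*S (B(S, E) = -3*S*E = -3*E*S)
L(o) = -2 + o**2 (L(o) = o**2 - 2 = -2 + o**2)
R = 0 (R = (-3*3*0)*(-64 + 58) = 0*(-6) = 0)
(R + L(((-7 + 8) + 7)/(-11)))**2 = (0 + (-2 + (((-7 + 8) + 7)/(-11))**2))**2 = (0 + (-2 + ((1 + 7)*(-1/11))**2))**2 = (0 + (-2 + (8*(-1/11))**2))**2 = (0 + (-2 + (-8/11)**2))**2 = (0 + (-2 + 64/121))**2 = (0 - 178/121)**2 = (-178/121)**2 = 31684/14641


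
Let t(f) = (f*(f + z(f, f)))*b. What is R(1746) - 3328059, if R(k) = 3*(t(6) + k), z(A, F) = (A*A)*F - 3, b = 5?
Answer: -3303111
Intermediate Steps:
z(A, F) = -3 + F*A**2 (z(A, F) = A**2*F - 3 = F*A**2 - 3 = -3 + F*A**2)
t(f) = 5*f*(-3 + f + f**3) (t(f) = (f*(f + (-3 + f*f**2)))*5 = (f*(f + (-3 + f**3)))*5 = (f*(-3 + f + f**3))*5 = 5*f*(-3 + f + f**3))
R(k) = 19710 + 3*k (R(k) = 3*(5*6*(-3 + 6 + 6**3) + k) = 3*(5*6*(-3 + 6 + 216) + k) = 3*(5*6*219 + k) = 3*(6570 + k) = 19710 + 3*k)
R(1746) - 3328059 = (19710 + 3*1746) - 3328059 = (19710 + 5238) - 3328059 = 24948 - 3328059 = -3303111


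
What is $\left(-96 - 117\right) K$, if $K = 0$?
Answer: $0$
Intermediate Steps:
$\left(-96 - 117\right) K = \left(-96 - 117\right) 0 = \left(-213\right) 0 = 0$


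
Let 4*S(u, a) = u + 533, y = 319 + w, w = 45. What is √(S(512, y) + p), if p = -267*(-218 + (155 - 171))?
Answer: √250957/2 ≈ 250.48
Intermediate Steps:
p = 62478 (p = -267*(-218 - 16) = -267*(-234) = 62478)
y = 364 (y = 319 + 45 = 364)
S(u, a) = 533/4 + u/4 (S(u, a) = (u + 533)/4 = (533 + u)/4 = 533/4 + u/4)
√(S(512, y) + p) = √((533/4 + (¼)*512) + 62478) = √((533/4 + 128) + 62478) = √(1045/4 + 62478) = √(250957/4) = √250957/2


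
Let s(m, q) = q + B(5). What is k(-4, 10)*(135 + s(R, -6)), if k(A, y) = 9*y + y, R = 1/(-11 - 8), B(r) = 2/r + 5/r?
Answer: 13040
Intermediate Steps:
B(r) = 7/r
R = -1/19 (R = 1/(-19) = -1/19 ≈ -0.052632)
k(A, y) = 10*y
s(m, q) = 7/5 + q (s(m, q) = q + 7/5 = 7/5 + q)
k(-4, 10)*(135 + s(R, -6)) = (10*10)*(135 + (7/5 - 6)) = 100*(135 - 23/5) = 100*(652/5) = 13040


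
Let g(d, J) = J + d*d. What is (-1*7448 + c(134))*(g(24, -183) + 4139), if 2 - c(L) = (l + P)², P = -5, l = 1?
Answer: -33817784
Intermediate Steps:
g(d, J) = J + d²
c(L) = -14 (c(L) = 2 - (1 - 5)² = 2 - 1*(-4)² = 2 - 1*16 = 2 - 16 = -14)
(-1*7448 + c(134))*(g(24, -183) + 4139) = (-1*7448 - 14)*((-183 + 24²) + 4139) = (-7448 - 14)*((-183 + 576) + 4139) = -7462*(393 + 4139) = -7462*4532 = -33817784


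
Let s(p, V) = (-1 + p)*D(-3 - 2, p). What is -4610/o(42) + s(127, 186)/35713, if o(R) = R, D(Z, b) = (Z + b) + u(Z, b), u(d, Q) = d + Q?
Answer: -81672841/749973 ≈ -108.90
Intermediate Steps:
u(d, Q) = Q + d
D(Z, b) = 2*Z + 2*b (D(Z, b) = (Z + b) + (b + Z) = (Z + b) + (Z + b) = 2*Z + 2*b)
s(p, V) = (-1 + p)*(-10 + 2*p) (s(p, V) = (-1 + p)*(2*(-3 - 2) + 2*p) = (-1 + p)*(2*(-5) + 2*p) = (-1 + p)*(-10 + 2*p))
-4610/o(42) + s(127, 186)/35713 = -4610/42 + (2*(-1 + 127)*(-5 + 127))/35713 = -4610*1/42 + (2*126*122)*(1/35713) = -2305/21 + 30744*(1/35713) = -2305/21 + 30744/35713 = -81672841/749973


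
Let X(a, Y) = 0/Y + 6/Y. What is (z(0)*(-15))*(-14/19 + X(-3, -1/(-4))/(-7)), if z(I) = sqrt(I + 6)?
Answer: 8310*sqrt(6)/133 ≈ 153.05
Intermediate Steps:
X(a, Y) = 6/Y (X(a, Y) = 0 + 6/Y = 6/Y)
z(I) = sqrt(6 + I)
(z(0)*(-15))*(-14/19 + X(-3, -1/(-4))/(-7)) = (sqrt(6 + 0)*(-15))*(-14/19 + (6/((-1/(-4))))/(-7)) = (sqrt(6)*(-15))*(-14*1/19 + (6/((-1*(-1/4))))*(-1/7)) = (-15*sqrt(6))*(-14/19 + (6/(1/4))*(-1/7)) = (-15*sqrt(6))*(-14/19 + (6*4)*(-1/7)) = (-15*sqrt(6))*(-14/19 + 24*(-1/7)) = (-15*sqrt(6))*(-14/19 - 24/7) = -15*sqrt(6)*(-554/133) = 8310*sqrt(6)/133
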